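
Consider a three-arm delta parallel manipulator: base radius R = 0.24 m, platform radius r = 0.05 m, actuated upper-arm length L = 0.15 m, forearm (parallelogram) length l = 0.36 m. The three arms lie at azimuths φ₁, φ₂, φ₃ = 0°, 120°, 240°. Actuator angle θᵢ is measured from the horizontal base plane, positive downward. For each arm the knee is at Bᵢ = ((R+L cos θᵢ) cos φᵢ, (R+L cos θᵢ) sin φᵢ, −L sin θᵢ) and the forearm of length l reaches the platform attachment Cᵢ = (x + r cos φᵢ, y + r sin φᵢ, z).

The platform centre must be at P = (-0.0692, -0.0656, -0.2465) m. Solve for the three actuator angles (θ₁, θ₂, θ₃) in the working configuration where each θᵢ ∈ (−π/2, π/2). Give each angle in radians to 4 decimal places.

θ₁ = 1.0471, θ₂ = 0.7856, θ₃ = -0.0869

φ1=0.0° → target in arm frame (-0.0692, -0.0656)
  e−x'=0.2592;  (l²−L²−(e−x')²−y'²−z²)/2L = -0.0838
  γ=atan2(-0.2465,0.2592)=-0.7603;  ψ=arccos(-0.2344)=1.8074;  θ1=γ+ψ≈1.0471
arm 2 (φ=120.0°): x'=-0.0222, y'=0.0927
  e−x'=0.2122;  (l²−L²−(e−x')²−y'²−z²)/2L = -0.0243
  θ2 = atan2(B,A) + arccos(C/0.3253) = 0.7856
arm 3 (φ=240.0°): x'=0.0914, y'=-0.0271
  A=0.0986, B=-0.2465, C=(l²−L²−A²−y'²−z²)/(2L)=0.1196
  θ3 = atan2(B,A) + arccos(C/0.2655) = -0.0869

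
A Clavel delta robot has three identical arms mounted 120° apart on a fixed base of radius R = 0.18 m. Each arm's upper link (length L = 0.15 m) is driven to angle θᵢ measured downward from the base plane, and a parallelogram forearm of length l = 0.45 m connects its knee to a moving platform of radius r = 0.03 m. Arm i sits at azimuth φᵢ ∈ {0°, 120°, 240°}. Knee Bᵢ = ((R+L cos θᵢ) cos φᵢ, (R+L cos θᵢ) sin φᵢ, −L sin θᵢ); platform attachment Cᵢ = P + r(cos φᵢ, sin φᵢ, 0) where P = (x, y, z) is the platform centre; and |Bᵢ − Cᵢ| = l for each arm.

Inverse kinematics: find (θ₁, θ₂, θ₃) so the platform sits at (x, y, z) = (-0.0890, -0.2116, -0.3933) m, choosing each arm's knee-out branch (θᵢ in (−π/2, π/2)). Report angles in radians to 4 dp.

θ₁ = 1.1340, θ₂ = 1.3086, θ₃ = -0.3491

φ1=0.0° → target in arm frame (-0.0890, -0.2116)
  e−x'=0.2390;  (l²−L²−(e−x')²−y'²−z²)/2L = -0.2553
  θ1 = atan2(B,A) + arccos(C/0.4602) = 1.1340
arm 2 (φ=120.0°): x'=-0.1388, y'=0.1829
  A=0.2888, B=-0.3933, C=(l²−L²−A²−y'²−z²)/(2L)=-0.3050
  γ=atan2(-0.3933,0.2888)=-0.9375;  ψ=arccos(-0.6251)=2.2461;  θ2=γ+ψ≈1.3086
rotate P by −φ3: (0.2278, 0.0287, -0.3933)
  A=-0.0778, B=-0.3933, C=(l²−L²−A²−y'²−z²)/(2L)=0.0615
  γ=atan2(-0.3933,-0.0778)=-1.7660;  ψ=arccos(0.1534)=1.4168;  θ3=γ+ψ≈-0.3491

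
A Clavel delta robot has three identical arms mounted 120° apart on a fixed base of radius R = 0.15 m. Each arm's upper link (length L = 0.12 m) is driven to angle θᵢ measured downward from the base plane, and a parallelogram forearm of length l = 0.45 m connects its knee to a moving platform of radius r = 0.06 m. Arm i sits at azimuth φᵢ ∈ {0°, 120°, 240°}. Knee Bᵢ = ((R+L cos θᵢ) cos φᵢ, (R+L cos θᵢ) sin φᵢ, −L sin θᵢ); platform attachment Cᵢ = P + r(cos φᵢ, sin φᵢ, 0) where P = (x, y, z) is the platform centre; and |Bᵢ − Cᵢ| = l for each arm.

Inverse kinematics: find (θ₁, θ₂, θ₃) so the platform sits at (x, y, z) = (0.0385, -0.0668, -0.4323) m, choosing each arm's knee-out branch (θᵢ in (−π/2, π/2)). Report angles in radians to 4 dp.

rotate P by −φ1: (0.0385, -0.0668, -0.4323)
  A cos θ + B sin θ = C:  0.0515·cos θ + -0.4323·sin θ = -0.0246
  θ1 = atan2(B,A) + arccos(C/0.4354) = 0.1750
φ2=120.0° → target in arm frame (-0.0771, 0.0001)
  A cos θ + B sin θ = C:  0.1671·cos θ + -0.4323·sin θ = -0.1113
  √(A²+B²)=0.4635;  θ2 = -1.2019+1.8133 ≈ 0.6113
arm 3 (φ=240.0°): x'=0.0386, y'=0.0667
  A=0.0514, B=-0.4323, C=(l²−L²−A²−y'²−z²)/(2L)=-0.0245
  √(A²+B²)=0.4353;  θ3 = -1.4525+1.6271 ≈ 0.1746

θ₁ = 0.1750, θ₂ = 0.6113, θ₃ = 0.1746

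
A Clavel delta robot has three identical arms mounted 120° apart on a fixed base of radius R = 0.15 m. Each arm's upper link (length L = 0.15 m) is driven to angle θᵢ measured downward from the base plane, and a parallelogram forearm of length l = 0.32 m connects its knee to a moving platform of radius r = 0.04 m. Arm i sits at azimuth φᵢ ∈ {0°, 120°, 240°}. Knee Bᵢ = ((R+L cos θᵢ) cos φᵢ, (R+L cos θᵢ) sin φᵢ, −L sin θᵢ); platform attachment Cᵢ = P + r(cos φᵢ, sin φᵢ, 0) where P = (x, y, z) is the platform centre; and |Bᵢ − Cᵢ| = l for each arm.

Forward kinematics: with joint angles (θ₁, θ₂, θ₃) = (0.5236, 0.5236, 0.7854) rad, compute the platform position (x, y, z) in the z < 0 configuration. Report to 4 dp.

(0.0179, 0.0310, -0.3034)

φ1=0.0°: virtual centre (0.2399, 0.0000, -0.0750), radius l
φ2=120.0°: virtual centre (-0.1200, 0.2078, -0.0750), radius l
centre 3 = (0.2161·cos240.0°, 0.2161·sin240.0°, -0.1061) = (-0.1080, -0.1871, -0.1061)
subtract pairs → two planes through P
linear system: -0.7197x+0.4155y = 0.0000−0.0000z; -0.6959x+-0.3742y = -0.0052−-0.0621z
det = 0.5585;  x = 0.0039+-0.0462z,  y = 0.0068+-0.0801z
quadratic in z: (1.0085)z²+(0.1707)z+(-0.0410)=0, √Δ=0.4412 → z ∈ {-0.3034, 0.1341}; z = -0.3034 (taking z<0)
x = 0.0179, y = 0.0310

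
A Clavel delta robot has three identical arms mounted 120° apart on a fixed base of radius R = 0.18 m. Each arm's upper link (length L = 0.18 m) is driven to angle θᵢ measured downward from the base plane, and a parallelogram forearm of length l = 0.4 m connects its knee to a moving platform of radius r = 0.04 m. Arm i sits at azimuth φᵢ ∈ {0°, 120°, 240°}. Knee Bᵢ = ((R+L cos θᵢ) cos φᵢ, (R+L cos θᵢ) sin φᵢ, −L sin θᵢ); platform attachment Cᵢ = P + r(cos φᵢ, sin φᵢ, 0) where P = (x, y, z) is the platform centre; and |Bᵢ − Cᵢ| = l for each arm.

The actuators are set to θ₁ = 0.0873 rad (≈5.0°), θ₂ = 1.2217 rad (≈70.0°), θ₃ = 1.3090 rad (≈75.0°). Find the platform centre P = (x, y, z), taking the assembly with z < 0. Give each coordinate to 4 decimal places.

(0.1897, 0.0160, -0.3938)

arm 1 at φ=0.0°: (R−r)+L cos θ1 = 0.3193;  S1 = (0.3193, 0.0000, -0.0157)
φ2=120.0°: virtual centre (-0.1008, 0.1746, -0.1691), radius l
arm 3 at φ=240.0°: (R−r)+L cos θ3 = 0.1866;  S3 = (-0.0933, -0.1616, -0.1739)
subtract pairs → two planes through P
[-0.8402 0.3491 -0.3069]·P = -0.0330;  [-0.8252 -0.3232 -0.3163]·P = -0.0372
Cramer: x(z) = 0.0422-0.3746z;  y(z) = 0.0072-0.0224z
quadratic in z: (1.1408)z²+(0.2387)z+(-0.0829)=0, √Δ=0.6598 → z ∈ {-0.3938, 0.1846}; z = -0.3938 (taking z<0)
x = 0.1897, y = 0.0160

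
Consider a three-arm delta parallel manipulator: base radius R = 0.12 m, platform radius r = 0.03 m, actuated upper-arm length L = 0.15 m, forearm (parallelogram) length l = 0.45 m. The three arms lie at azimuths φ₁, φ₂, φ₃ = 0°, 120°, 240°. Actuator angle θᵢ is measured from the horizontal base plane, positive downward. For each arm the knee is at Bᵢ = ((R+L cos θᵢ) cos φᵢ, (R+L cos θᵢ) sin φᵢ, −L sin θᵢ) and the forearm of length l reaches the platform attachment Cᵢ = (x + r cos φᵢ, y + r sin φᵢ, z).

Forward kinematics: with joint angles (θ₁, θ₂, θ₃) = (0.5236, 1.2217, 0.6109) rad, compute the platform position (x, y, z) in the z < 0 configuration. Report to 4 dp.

(0.0853, -0.1183, -0.4878)

arm 1 at φ=0.0°: e+L cos θ1 = 0.2199;  centre 1 = (0.2199, 0.0000, -0.0750)
arm 2 at φ=120.0°: e+L cos θ2 = 0.1413;  centre 2 = (-0.0707, 0.1224, -0.1410)
φ3=240.0°: virtual centre (-0.1064, -0.1844, -0.0860), radius l
eliminate P² terms by subtracting sphere 1 from 2 and 3
plane₁₂: -0.5811x+0.2448y+-0.1319z = -0.0141
Cramer: x(z) = 0.0148-0.1445z;  y(z) = -0.0227+0.1959z
sphere 1 gives Az²+Bz+C=0 with A=1.0592, B=0.2004, C=-0.1543;  B²−4AC=0.6938;  roots -0.4878, 0.2986;  negative root z = -0.4878
x = 0.0853, y = -0.1183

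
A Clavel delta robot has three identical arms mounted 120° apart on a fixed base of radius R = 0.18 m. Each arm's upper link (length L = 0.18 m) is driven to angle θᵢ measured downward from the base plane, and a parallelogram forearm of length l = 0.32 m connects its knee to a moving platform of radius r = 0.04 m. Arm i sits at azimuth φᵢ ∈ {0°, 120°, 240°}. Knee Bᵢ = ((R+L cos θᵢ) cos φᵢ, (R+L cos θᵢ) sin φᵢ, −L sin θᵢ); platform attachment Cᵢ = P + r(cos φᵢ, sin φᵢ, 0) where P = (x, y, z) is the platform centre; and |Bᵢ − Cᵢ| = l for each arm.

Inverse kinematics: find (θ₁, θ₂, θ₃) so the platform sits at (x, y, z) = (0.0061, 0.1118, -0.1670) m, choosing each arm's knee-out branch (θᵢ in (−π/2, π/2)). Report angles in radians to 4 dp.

θ₁ = 0.5236, θ₂ = -0.3497, θ₃ = 1.1344

arm 1 (φ=0.0°): x'=0.0061, y'=0.1118
  A=0.1339, B=-0.1670, C=(l²−L²−A²−y'²−z²)/(2L)=0.0325
  γ=atan2(-0.1670,0.1339)=-0.8950;  ψ=arccos(0.1516)=1.4186;  θ1=γ+ψ≈0.5236
rotate P by −φ2: (0.0938, -0.0612, -0.1670)
  A=0.0462, B=-0.1670, C=(l²−L²−A²−y'²−z²)/(2L)=0.1006
  γ=atan2(-0.1670,0.0462)=-1.3007;  ψ=arccos(0.5808)=0.9511;  θ2=γ+ψ≈-0.3497
φ3=240.0° → target in arm frame (-0.0999, -0.0506)
  e−x'=0.2399;  (l²−L²−(e−x')²−y'²−z²)/2L = -0.0500
  γ=atan2(-0.1670,0.2399)=-0.6082;  ψ=arccos(-0.1710)=1.7426;  θ3=γ+ψ≈1.1344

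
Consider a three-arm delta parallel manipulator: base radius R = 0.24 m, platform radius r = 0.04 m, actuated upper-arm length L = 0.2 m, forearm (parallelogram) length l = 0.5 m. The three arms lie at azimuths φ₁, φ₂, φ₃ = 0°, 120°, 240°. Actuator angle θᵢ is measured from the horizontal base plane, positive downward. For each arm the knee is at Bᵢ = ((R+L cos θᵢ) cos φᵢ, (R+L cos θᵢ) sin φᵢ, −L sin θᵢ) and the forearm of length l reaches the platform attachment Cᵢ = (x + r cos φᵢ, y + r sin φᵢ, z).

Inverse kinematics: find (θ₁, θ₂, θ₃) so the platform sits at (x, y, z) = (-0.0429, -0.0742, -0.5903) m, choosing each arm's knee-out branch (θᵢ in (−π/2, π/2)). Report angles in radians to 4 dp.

φ1=0.0° → target in arm frame (-0.0429, -0.0742)
  A=0.2429, B=-0.5903, C=(l²−L²−A²−y'²−z²)/(2L)=-0.5074
  √(A²+B²)=0.6383;  θ1 = -1.1804+2.4896 ≈ 1.3092
arm 2 (φ=120.0°): x'=-0.0428, y'=0.0743
  e−x'=0.2428;  (l²−L²−(e−x')²−y'²−z²)/2L = -0.5073
  θ2 = atan2(B,A) + arccos(C/0.6383) = 1.3089
arm 3 (φ=240.0°): x'=0.0857, y'=-0.0001
  e−x'=0.1143;  (l²−L²−(e−x')²−y'²−z²)/2L = -0.3788
  θ3 = atan2(B,A) + arccos(C/0.6013) = 0.8728

θ₁ = 1.3092, θ₂ = 1.3089, θ₃ = 0.8728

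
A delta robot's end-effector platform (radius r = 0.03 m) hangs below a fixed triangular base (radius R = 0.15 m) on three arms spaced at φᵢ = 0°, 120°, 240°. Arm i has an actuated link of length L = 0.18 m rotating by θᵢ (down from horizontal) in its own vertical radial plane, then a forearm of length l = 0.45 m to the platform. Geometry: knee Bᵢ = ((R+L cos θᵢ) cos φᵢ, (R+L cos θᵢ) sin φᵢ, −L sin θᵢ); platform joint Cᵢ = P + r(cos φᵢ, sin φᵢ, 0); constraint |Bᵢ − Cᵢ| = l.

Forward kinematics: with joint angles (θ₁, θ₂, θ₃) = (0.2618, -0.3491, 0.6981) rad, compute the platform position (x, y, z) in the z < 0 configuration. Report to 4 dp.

(-0.0059, 0.1394, -0.3519)

φ1=0.0°: virtual centre (0.2939, 0.0000, -0.0466), radius l
φ2=120.0°: virtual centre (-0.1446, 0.2504, 0.0616), radius l
arm 3 at φ=240.0°: e+L cos θ3 = 0.2579;  S3 = (-0.1289, -0.2233, -0.1157)
|S₂|²−|S₁|² = -0.0011;  |S₃|²−|S₁|² = -0.0086
plane₁₂: -0.8769x+0.5008y+0.2163z = -0.0011
det = 0.8152;  x = 0.0059+0.0336z,  y = 0.0081+-0.3731z
quadratic in z: (1.1403)z²+(0.0678)z+(-0.1174)=0, √Δ=0.7348 → z ∈ {-0.3519, 0.2925}; z = -0.3519 (taking z<0)
x = -0.0059, y = 0.1394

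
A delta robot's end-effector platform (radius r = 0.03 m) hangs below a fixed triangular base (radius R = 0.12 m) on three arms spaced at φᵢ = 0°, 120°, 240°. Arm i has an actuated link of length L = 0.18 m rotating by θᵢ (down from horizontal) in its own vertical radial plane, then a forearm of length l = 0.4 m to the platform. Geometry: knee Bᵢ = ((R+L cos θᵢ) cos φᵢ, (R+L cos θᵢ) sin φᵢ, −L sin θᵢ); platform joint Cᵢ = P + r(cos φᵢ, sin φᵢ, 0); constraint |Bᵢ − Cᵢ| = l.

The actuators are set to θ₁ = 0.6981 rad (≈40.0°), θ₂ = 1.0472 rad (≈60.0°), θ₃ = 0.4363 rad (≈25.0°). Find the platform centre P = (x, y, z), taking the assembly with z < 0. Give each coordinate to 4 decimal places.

(0.0139, -0.1114, -0.4347)

φ1=0.0°: virtual centre (0.2279, 0.0000, -0.1157), radius l
φ2=120.0°: virtual centre (-0.0900, 0.1559, -0.1559), radius l
S3 = (0.2531·cos240.0°, 0.2531·sin240.0°, -0.0761) = (-0.1266, -0.2192, -0.0761)
|S₂|²−|S₁|² = -0.0086;  |S₃|²−|S₁|² = 0.0045
plane₁₂: -0.6358x+0.3118y+-0.0804z = -0.0086
Cramer: x(z) = 0.0047-0.0211z;  y(z) = -0.0180+0.2148z
into |P−S₁|² = l²: 1.0466z² + 0.2331z + -0.0965 = 0;  Δ = 0.4583;  z = -0.4347 or 0.2121 → z<0 root = -0.4347
x = 0.0139, y = -0.1114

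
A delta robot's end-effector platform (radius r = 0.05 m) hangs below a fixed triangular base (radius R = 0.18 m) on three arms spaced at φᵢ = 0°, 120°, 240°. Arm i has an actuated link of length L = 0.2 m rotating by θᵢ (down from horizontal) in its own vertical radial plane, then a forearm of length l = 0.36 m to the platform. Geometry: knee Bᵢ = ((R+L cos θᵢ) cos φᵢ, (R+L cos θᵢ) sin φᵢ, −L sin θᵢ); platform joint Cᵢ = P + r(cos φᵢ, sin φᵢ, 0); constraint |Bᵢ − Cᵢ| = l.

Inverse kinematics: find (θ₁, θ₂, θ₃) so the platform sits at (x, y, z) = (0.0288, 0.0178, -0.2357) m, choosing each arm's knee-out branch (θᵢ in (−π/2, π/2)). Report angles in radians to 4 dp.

arm 1 (φ=0.0°): x'=0.0288, y'=0.0178
  e−x'=0.1012;  (l²−L²−(e−x')²−y'²−z²)/2L = 0.0587
  √(A²+B²)=0.2565;  θ1 = -1.1652+1.3398 ≈ 0.1746
arm 2 (φ=120.0°): x'=0.0010, y'=-0.0338
  A cos θ + B sin θ = C:  0.1290·cos θ + -0.2357·sin θ = 0.0407
  √(A²+B²)=0.2687;  θ2 = -1.0701+1.4189 ≈ 0.3488
arm 3 (φ=240.0°): x'=-0.0298, y'=0.0160
  e−x'=0.1598;  (l²−L²−(e−x')²−y'²−z²)/2L = 0.0206
  γ=atan2(-0.2357,0.1598)=-0.9750;  ψ=arccos(0.0724)=1.4983;  θ3=γ+ψ≈0.5234

θ₁ = 0.1746, θ₂ = 0.3488, θ₃ = 0.5234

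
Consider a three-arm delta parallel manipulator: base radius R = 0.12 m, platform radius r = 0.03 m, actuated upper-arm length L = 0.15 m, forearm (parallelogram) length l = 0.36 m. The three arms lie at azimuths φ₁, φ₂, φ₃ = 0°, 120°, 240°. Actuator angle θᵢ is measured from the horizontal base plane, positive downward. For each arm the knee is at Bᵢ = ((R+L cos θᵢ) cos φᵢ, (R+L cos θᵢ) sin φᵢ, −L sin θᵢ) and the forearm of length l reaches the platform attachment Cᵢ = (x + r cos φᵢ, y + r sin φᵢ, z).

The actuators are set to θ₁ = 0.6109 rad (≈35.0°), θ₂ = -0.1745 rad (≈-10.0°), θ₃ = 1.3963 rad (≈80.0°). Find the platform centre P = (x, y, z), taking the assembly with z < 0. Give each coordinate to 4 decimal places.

(0.0225, 0.2132, -0.3050)

φ1=0.0°: virtual centre (0.2129, 0.0000, -0.0860), radius l
arm 2 at φ=120.0°: (R−r)+L cos θ2 = 0.2377;  S2 = (-0.1189, 0.2059, 0.0260)
φ3=240.0°: virtual centre (-0.0580, -0.1005, -0.1477), radius l
eliminate P² terms by subtracting sphere 1 from 2 and 3
plane₁₂: -0.6635x+0.4117y+0.2242z = 0.0045
det = 0.3564;  x = 0.0176+-0.0161z,  y = 0.0392+-0.5704z
sphere 1 gives Az²+Bz+C=0 with A=1.3256, B=0.1336, C=-0.0825;  B²−4AC=0.4555;  roots -0.3050, 0.2042;  negative root z = -0.3050
x = 0.0225, y = 0.2132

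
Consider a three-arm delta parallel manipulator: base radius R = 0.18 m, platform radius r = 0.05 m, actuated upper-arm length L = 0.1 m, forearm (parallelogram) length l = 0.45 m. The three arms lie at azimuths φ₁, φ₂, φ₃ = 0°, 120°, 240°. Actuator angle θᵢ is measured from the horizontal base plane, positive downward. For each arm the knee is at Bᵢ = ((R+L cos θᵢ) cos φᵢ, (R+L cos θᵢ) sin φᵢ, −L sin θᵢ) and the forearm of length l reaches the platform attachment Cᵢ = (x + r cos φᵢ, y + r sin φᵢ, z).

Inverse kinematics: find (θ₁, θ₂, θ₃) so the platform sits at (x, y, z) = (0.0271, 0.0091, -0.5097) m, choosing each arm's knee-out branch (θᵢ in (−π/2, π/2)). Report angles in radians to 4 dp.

θ₁ = 1.0468, θ₂ = 1.2213, θ₃ = 1.3082

φ1=0.0° → target in arm frame (0.0271, 0.0091)
  A=0.1029, B=-0.5097, C=(l²−L²−A²−y'²−z²)/(2L)=-0.3898
  √(A²+B²)=0.5200;  θ1 = -1.3716+2.4184 ≈ 1.0468
φ2=120.0° → target in arm frame (-0.0057, -0.0280)
  A=0.1357, B=-0.5097, C=(l²−L²−A²−y'²−z²)/(2L)=-0.4324
  θ2 = atan2(B,A) + arccos(C/0.5274) = 1.2213
arm 3 (φ=240.0°): x'=-0.0214, y'=0.0189
  e−x'=0.1514;  (l²−L²−(e−x')²−y'²−z²)/2L = -0.4529
  √(A²+B²)=0.5317;  θ3 = -1.2820+2.5902 ≈ 1.3082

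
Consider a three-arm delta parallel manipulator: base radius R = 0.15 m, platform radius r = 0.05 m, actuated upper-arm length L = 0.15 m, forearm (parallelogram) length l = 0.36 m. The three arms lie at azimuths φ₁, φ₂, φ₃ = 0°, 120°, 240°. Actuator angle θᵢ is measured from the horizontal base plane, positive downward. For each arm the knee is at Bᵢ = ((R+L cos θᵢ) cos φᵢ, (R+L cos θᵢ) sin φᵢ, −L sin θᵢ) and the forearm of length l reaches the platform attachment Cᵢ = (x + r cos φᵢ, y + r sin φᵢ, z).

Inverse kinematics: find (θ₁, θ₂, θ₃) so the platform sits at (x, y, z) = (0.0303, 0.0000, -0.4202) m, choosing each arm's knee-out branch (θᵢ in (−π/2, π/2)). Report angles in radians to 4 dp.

rotate P by −φ1: (0.0303, 0.0000, -0.4202)
  A=0.0697, B=-0.4202, C=(l²−L²−A²−y'²−z²)/(2L)=-0.2478
  θ1 = atan2(B,A) + arccos(C/0.4259) = 0.7851
φ2=120.0° → target in arm frame (-0.0151, -0.0262)
  e−x'=0.1151;  (l²−L²−(e−x')²−y'²−z²)/2L = -0.2781
  γ=atan2(-0.4202,0.1151)=-1.3033;  ψ=arccos(-0.6382)=2.2629;  θ2=γ+ψ≈0.9596
rotate P by −φ3: (-0.0152, 0.0262, -0.4202)
  A cos θ + B sin θ = C:  0.1152·cos θ + -0.4202·sin θ = -0.2781
  θ3 = atan2(B,A) + arccos(C/0.4357) = 0.9596

θ₁ = 0.7851, θ₂ = 0.9596, θ₃ = 0.9596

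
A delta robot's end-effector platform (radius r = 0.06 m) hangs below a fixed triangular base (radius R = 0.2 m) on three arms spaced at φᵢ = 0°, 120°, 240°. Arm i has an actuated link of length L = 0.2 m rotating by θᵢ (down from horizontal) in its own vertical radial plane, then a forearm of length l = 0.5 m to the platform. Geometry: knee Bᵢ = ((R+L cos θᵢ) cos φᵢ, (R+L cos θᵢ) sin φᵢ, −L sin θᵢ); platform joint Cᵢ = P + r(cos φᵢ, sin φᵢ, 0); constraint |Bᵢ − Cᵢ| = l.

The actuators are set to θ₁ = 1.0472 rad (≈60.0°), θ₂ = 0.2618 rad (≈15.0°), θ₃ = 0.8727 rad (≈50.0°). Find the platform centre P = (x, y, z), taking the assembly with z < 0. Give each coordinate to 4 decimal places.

(-0.1072, 0.1111, -0.5154)

arm 1 at φ=0.0°: ρ1 = 0.2400;  O1 = (0.2400, 0.0000, -0.1732)
φ2=120.0°: virtual centre (-0.1666, 0.2885, -0.0518), radius l
O3 = (0.2686·cos240.0°, 0.2686·sin240.0°, -0.1532) = (-0.1343, -0.2326, -0.1532)
eliminate P² terms by subtracting sphere 1 from 2 and 3
[-0.8132 0.5771 0.2429]·P = 0.0261;  [-0.7486 -0.4651 0.0400]·P = 0.0080
det = 0.8102;  x = -0.0207+0.1679z,  y = 0.0161+-0.1843z
quadratic in z: (1.0621)z²+(0.2529)z+(-0.1518)=0, √Δ=0.8419 → z ∈ {-0.5154, 0.2773}; z = -0.5154 (taking z<0)
x = -0.1072, y = 0.1111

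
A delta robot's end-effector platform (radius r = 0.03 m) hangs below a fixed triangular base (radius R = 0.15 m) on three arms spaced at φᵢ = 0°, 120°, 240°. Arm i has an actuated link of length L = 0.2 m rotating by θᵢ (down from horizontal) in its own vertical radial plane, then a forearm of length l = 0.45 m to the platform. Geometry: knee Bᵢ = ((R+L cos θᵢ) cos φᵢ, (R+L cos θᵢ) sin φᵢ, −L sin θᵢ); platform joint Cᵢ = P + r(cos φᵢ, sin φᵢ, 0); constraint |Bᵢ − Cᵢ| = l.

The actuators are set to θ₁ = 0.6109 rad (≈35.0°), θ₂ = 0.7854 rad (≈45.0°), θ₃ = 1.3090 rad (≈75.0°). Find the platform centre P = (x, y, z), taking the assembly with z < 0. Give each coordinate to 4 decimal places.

(0.1000, 0.1110, -0.5102)

φ1=0.0°: virtual centre (0.2838, 0.0000, -0.1147), radius l
arm 2 at φ=120.0°: e+L cos θ2 = 0.2614;  S2 = (-0.1307, 0.2264, -0.1414)
S3 = (0.1718·cos240.0°, 0.1718·sin240.0°, -0.1932) = (-0.0859, -0.1488, -0.1932)
eliminate P² terms by subtracting sphere 1 from 2 and 3
[-0.8291 0.4528 -0.0534]·P = -0.0054;  [-0.7394 -0.2975 -0.1569]·P = -0.0269
Cramer: x(z) = 0.0237-0.1495z;  y(z) = 0.0315-0.1558z
into |P−S₁|² = l²: 1.0466z² + 0.2974z + -0.1207 = 0;  Δ = 0.5937;  z = -0.5102 or 0.2260 → z<0 root = -0.5102
x = 0.1000, y = 0.1110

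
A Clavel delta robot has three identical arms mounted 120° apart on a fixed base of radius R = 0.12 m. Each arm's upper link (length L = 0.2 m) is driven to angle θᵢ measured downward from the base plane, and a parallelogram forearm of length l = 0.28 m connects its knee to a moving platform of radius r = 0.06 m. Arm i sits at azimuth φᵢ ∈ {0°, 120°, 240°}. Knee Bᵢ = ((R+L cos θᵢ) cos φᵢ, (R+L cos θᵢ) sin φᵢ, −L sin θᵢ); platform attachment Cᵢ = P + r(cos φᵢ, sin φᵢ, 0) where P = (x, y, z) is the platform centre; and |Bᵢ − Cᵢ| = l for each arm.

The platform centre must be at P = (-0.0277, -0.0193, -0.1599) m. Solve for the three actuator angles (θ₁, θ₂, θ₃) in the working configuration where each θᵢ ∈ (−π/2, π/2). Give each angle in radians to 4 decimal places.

arm 1 (φ=0.0°): x'=-0.0277, y'=-0.0193
  A cos θ + B sin θ = C:  0.0877·cos θ + -0.1599·sin θ = 0.0119
  γ=atan2(-0.1599,0.0877)=-1.0691;  ψ=arccos(0.0654)=1.5054;  θ1=γ+ψ≈0.4363
rotate P by −φ2: (-0.0029, 0.0336, -0.1599)
  A cos θ + B sin θ = C:  0.0629·cos θ + -0.1599·sin θ = 0.0194
  θ2 = atan2(B,A) + arccos(C/0.1718) = 0.2616
φ3=240.0° → target in arm frame (0.0306, -0.0143)
  A cos θ + B sin θ = C:  0.0294·cos θ + -0.1599·sin θ = 0.0294
  γ=atan2(-0.1599,0.0294)=-1.3887;  ψ=arccos(0.1808)=1.3890;  θ3=γ+ψ≈0.0002

θ₁ = 0.4363, θ₂ = 0.2616, θ₃ = 0.0002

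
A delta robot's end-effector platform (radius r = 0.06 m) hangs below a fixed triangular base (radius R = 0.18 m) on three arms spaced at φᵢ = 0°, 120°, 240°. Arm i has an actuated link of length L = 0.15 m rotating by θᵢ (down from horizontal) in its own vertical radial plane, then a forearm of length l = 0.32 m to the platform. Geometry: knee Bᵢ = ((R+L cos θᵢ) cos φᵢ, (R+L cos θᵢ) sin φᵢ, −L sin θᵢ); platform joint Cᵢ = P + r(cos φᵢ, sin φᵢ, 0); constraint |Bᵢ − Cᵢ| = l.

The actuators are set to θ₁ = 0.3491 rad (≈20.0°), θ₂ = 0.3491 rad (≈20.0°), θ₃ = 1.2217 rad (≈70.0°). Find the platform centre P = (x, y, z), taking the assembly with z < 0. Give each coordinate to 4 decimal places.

φ1=0.0°: virtual centre (0.2610, 0.0000, -0.0513), radius l
S2 = (0.2610·cos120.0°, 0.2610·sin120.0°, -0.0513) = (-0.1305, 0.2260, -0.0513)
S3 = (0.1713·cos240.0°, 0.1713·sin240.0°, -0.1410) = (-0.0857, -0.1484, -0.1410)
eliminate P² terms by subtracting sphere 1 from 2 and 3
linear system: -0.7829x+0.4520y = 0.0000−0.0000z; -0.6932x+-0.2967y = -0.0215−-0.1793z
Cramer: x(z) = 0.0178-0.1485z;  y(z) = 0.0309-0.2573z
into |P−S₁|² = l²: 1.0882z² + 0.1590z + -0.0397 = 0;  Δ = 0.1981;  z = -0.2775 or 0.1315 → z<0 root = -0.2775
x = 0.0590, y = 0.1023

(0.0590, 0.1023, -0.2775)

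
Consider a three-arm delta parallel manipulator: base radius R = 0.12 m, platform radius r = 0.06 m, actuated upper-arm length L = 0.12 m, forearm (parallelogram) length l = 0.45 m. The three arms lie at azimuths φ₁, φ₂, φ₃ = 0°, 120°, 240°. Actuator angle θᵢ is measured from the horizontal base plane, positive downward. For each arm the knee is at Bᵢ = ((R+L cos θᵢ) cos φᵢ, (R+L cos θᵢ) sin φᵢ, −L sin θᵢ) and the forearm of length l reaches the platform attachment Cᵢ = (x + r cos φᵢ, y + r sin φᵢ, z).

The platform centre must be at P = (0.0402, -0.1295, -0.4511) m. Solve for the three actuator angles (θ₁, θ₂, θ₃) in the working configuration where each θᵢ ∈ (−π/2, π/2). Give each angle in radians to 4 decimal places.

θ₁ = 0.3490, θ₂ = 0.8724, θ₃ = 0.1741

φ1=0.0° → target in arm frame (0.0402, -0.1295)
  A cos θ + B sin θ = C:  0.0198·cos θ + -0.4511·sin θ = -0.1356
  √(A²+B²)=0.4515;  θ1 = -1.5269+1.8759 ≈ 0.3490
arm 2 (φ=120.0°): x'=-0.1323, y'=0.0299
  A=0.1923, B=-0.4511, C=(l²−L²−A²−y'²−z²)/(2L)=-0.2219
  γ=atan2(-0.4511,0.1923)=-1.1679;  ψ=arccos(-0.4525)=2.0403;  θ2=γ+ψ≈0.8724
arm 3 (φ=240.0°): x'=0.0921, y'=0.0996
  A cos θ + B sin θ = C:  -0.0321·cos θ + -0.4511·sin θ = -0.1097
  γ=atan2(-0.4511,-0.0321)=-1.6417;  ψ=arccos(-0.2426)=1.8158;  θ3=γ+ψ≈0.1741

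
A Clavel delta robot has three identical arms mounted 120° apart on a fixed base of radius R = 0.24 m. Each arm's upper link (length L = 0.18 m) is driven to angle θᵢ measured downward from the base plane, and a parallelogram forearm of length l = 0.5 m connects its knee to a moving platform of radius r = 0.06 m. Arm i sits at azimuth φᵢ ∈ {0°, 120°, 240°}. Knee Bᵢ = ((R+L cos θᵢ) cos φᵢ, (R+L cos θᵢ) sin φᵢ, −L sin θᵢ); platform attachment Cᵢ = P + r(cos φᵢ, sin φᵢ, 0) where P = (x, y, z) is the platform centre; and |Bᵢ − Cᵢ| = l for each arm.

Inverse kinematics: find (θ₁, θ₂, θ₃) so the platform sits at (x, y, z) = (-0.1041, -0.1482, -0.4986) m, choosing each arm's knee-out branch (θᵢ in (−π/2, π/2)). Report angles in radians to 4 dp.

rotate P by −φ1: (-0.1041, -0.1482, -0.4986)
  A=0.2841, B=-0.4986, C=(l²−L²−A²−y'²−z²)/(2L)=-0.3713
  √(A²+B²)=0.5739;  θ1 = -1.0529+2.2745 ≈ 1.2217
φ2=120.0° → target in arm frame (-0.0763, 0.1643)
  A cos θ + B sin θ = C:  0.2563·cos θ + -0.4986·sin θ = -0.3435
  γ=atan2(-0.4986,0.2563)=-1.0960;  ψ=arccos(-0.6128)=2.2303;  θ2=γ+ψ≈1.1344
rotate P by −φ3: (0.1804, -0.0161, -0.4986)
  A=-0.0004, B=-0.4986, C=(l²−L²−A²−y'²−z²)/(2L)=-0.0868
  θ3 = atan2(B,A) + arccos(C/0.4986) = 0.1743

θ₁ = 1.2217, θ₂ = 1.1344, θ₃ = 0.1743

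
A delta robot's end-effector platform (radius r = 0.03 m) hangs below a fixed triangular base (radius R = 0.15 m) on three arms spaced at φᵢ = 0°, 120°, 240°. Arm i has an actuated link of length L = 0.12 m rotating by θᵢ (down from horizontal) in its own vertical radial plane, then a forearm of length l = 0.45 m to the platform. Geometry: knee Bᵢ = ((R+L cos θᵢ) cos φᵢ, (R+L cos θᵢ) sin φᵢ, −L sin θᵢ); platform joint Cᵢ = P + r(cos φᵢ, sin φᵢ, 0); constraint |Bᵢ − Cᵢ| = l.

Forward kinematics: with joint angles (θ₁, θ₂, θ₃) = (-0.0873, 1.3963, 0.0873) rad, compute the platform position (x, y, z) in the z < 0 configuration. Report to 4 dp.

(0.1271, -0.1811, -0.3858)

arm 1 at φ=0.0°: (R−r)+L cos θ1 = 0.2395;  S1 = (0.2395, 0.0000, 0.0105)
φ2=120.0°: virtual centre (-0.0704, 0.1220, -0.1182), radius l
S3 = (0.2395·cos240.0°, 0.2395·sin240.0°, -0.0105) = (-0.1198, -0.2075, -0.0105)
eliminate P² terms by subtracting sphere 1 from 2 and 3
plane₁₂: -0.6199x+0.2439y+-0.2573z = -0.0237
det = 0.4325;  x = 0.0227+-0.2704z,  y = -0.0394+0.3675z
quadratic in z: (1.2082)z²+(0.0674)z+(-0.1538)=0, √Δ=0.8649 → z ∈ {-0.3858, 0.3300}; z = -0.3858 (taking z<0)
x = 0.1271, y = -0.1811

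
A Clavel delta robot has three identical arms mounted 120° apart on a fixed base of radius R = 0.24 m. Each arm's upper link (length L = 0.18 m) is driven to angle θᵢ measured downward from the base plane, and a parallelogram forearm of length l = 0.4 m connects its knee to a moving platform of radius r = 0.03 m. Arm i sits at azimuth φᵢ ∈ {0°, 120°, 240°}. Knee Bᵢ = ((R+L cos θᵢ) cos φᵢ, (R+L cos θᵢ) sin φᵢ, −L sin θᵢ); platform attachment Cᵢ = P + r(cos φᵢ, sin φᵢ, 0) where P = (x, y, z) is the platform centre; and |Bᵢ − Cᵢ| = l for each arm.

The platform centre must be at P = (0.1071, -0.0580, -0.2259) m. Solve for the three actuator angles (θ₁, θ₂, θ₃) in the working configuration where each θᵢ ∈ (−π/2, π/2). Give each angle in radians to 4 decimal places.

θ₁ = -0.3489, θ₂ = 1.1344, θ₃ = 0.6111

rotate P by −φ1: (0.1071, -0.0580, -0.2259)
  A=0.1029, B=-0.2259, C=(l²−L²−A²−y'²−z²)/(2L)=0.1739
  √(A²+B²)=0.2482;  θ1 = -1.1434+0.7944 ≈ -0.3489
arm 2 (φ=120.0°): x'=-0.1038, y'=-0.0638
  A=0.3138, B=-0.2259, C=(l²−L²−A²−y'²−z²)/(2L)=-0.0721
  √(A²+B²)=0.3866;  θ2 = -0.6240+1.7583 ≈ 1.1344
arm 3 (φ=240.0°): x'=-0.0033, y'=0.1218
  A cos θ + B sin θ = C:  0.2133·cos θ + -0.2259·sin θ = 0.0451
  θ3 = atan2(B,A) + arccos(C/0.3107) = 0.6111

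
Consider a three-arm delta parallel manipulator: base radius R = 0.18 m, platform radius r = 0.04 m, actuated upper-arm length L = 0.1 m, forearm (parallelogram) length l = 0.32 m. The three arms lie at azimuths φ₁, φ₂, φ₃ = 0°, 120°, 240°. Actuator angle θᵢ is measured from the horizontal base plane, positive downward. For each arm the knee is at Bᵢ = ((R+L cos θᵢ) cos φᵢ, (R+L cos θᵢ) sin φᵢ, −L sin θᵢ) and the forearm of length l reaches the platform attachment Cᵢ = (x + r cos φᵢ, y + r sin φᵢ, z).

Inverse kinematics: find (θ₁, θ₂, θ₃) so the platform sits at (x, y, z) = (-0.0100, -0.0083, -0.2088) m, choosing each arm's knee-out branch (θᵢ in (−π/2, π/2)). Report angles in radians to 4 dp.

φ1=0.0° → target in arm frame (-0.0100, -0.0083)
  A cos θ + B sin θ = C:  0.1500·cos θ + -0.2088·sin θ = 0.1312
  √(A²+B²)=0.2571;  θ1 = -0.9478+1.0354 ≈ 0.0876
arm 2 (φ=120.0°): x'=-0.0022, y'=0.0128
  e−x'=0.1422;  (l²−L²−(e−x')²−y'²−z²)/2L = 0.1421
  √(A²+B²)=0.2526;  θ2 = -0.9730+0.9733 ≈ 0.0004
φ3=240.0° → target in arm frame (0.0122, -0.0045)
  A cos θ + B sin θ = C:  0.1278·cos θ + -0.2088·sin θ = 0.1622
  √(A²+B²)=0.2448;  θ3 = -1.0215+0.8464 ≈ -0.1751

θ₁ = 0.0876, θ₂ = 0.0004, θ₃ = -0.1751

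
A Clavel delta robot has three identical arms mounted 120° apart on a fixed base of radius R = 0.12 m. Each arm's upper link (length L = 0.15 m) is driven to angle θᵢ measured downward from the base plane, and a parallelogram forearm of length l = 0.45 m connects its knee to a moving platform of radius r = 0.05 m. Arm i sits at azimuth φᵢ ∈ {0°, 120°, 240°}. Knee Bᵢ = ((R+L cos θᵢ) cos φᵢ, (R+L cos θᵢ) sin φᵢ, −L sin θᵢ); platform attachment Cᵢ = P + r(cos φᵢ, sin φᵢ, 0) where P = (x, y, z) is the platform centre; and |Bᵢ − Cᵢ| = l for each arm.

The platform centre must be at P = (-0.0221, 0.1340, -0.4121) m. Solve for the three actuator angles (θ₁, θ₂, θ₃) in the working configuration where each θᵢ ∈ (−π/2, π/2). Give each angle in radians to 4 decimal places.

rotate P by −φ1: (-0.0221, 0.1340, -0.4121)
  A cos θ + B sin θ = C:  0.0921·cos θ + -0.4121·sin θ = -0.0542
  γ=atan2(-0.4121,0.0921)=-1.3509;  ψ=arccos(-0.1284)=1.6995;  θ1=γ+ψ≈0.3486
φ2=120.0° → target in arm frame (0.1271, -0.0479)
  A cos θ + B sin θ = C:  -0.0571·cos θ + -0.4121·sin θ = 0.0154
  θ2 = atan2(B,A) + arccos(C/0.4160) = -0.1747
rotate P by −φ3: (-0.1050, -0.0861, -0.4121)
  A cos θ + B sin θ = C:  0.1750·cos θ + -0.4121·sin θ = -0.0929
  γ=atan2(-0.4121,0.1750)=-1.1692;  ψ=arccos(-0.2075)=1.7798;  θ3=γ+ψ≈0.6106

θ₁ = 0.3486, θ₂ = -0.1747, θ₃ = 0.6106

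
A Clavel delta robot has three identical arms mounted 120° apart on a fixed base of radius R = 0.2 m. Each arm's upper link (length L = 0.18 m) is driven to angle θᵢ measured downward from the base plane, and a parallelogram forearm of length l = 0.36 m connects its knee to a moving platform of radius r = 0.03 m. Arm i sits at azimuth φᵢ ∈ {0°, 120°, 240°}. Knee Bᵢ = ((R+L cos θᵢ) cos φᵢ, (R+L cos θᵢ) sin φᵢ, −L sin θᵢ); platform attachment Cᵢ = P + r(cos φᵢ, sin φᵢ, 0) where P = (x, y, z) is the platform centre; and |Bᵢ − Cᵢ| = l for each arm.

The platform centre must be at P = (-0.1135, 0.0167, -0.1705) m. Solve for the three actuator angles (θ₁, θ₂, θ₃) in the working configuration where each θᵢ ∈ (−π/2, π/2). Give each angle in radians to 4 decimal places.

rotate P by −φ1: (-0.1135, 0.0167, -0.1705)
  A cos θ + B sin θ = C:  0.2835·cos θ + -0.1705·sin θ = -0.0348
  θ1 = atan2(B,A) + arccos(C/0.3308) = 1.1347
rotate P by −φ2: (0.0712, 0.0899, -0.1705)
  A cos θ + B sin θ = C:  0.0988·cos θ + -0.1705·sin θ = 0.1397
  γ=atan2(-0.1705,0.0988)=-1.0457;  ψ=arccos(0.7088)=0.7830;  θ2=γ+ψ≈-0.2627
φ3=240.0° → target in arm frame (0.0423, -0.1066)
  A=0.1277, B=-0.1705, C=(l²−L²−A²−y'²−z²)/(2L)=0.1124
  √(A²+B²)=0.2130;  θ3 = -0.9279+1.0153 ≈ 0.0874

θ₁ = 1.1347, θ₂ = -0.2627, θ₃ = 0.0874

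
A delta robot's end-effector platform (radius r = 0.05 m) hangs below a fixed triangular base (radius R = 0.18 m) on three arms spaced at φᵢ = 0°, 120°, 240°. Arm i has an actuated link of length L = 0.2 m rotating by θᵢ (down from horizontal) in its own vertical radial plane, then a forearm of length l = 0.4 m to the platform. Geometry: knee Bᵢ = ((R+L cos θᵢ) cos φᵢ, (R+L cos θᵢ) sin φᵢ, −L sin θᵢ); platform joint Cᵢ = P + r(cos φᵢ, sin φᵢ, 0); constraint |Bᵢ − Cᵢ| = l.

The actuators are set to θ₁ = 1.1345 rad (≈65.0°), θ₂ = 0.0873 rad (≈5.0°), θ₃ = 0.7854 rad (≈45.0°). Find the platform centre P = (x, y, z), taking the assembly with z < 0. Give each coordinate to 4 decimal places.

O1 = (0.2145·cos0.0°, 0.2145·sin0.0°, -0.1813) = (0.2145, 0.0000, -0.1813)
arm 2 at φ=120.0°: (R−r)+L cos θ2 = 0.3292;  O2 = (-0.1646, 0.2851, -0.0174)
O3 = (0.2714·cos240.0°, 0.2714·sin240.0°, -0.1414) = (-0.1357, -0.2351, -0.1414)
|O₂|²−|O₁|² = 0.0298;  |O₃|²−|O₁|² = 0.0148
linear system: -0.7583x+0.5703y = 0.0298−0.3277z; -0.7005x+-0.4701y = 0.0148−0.0797z
det = 0.7559;  x = -0.0297+0.2639z,  y = 0.0128+-0.2237z
sphere 1 gives Az²+Bz+C=0 with A=1.1197, B=0.2279, C=-0.0673;  B²−4AC=0.3535;  roots -0.3673, 0.1637;  negative root z = -0.3673
x = -0.1266, y = 0.0950

(-0.1266, 0.0950, -0.3673)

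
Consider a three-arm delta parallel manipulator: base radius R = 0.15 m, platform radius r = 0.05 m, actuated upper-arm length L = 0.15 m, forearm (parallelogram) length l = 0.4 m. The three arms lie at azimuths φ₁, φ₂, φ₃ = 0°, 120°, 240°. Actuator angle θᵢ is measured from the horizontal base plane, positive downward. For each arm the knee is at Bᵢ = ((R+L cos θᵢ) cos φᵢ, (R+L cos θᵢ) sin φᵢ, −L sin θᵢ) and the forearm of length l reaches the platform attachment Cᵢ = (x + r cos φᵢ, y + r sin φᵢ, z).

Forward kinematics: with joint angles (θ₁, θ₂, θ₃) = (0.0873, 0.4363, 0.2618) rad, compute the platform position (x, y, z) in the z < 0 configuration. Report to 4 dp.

S1 = (0.2494·cos0.0°, 0.2494·sin0.0°, -0.0131) = (0.2494, 0.0000, -0.0131)
arm 2 at φ=120.0°: (R−r)+L cos θ2 = 0.2359;  S2 = (-0.1180, 0.2043, -0.0634)
arm 3 at φ=240.0°: (R−r)+L cos θ3 = 0.2449;  S3 = (-0.1224, -0.2121, -0.0388)
subtract pairs → two planes through P
[-0.7348 0.4087 -0.1006]·P = -0.0027;  [-0.7437 -0.4242 -0.0515]·P = -0.0009
det = 0.6156;  x = 0.0025+-0.1035z,  y = -0.0022+0.0601z
sphere 1 gives Az²+Bz+C=0 with A=1.0143, B=0.0770, C=-0.0988;  B²−4AC=0.4069;  roots -0.3524, 0.2765;  negative root z = -0.3524
x = 0.0389, y = -0.0234

(0.0389, -0.0234, -0.3524)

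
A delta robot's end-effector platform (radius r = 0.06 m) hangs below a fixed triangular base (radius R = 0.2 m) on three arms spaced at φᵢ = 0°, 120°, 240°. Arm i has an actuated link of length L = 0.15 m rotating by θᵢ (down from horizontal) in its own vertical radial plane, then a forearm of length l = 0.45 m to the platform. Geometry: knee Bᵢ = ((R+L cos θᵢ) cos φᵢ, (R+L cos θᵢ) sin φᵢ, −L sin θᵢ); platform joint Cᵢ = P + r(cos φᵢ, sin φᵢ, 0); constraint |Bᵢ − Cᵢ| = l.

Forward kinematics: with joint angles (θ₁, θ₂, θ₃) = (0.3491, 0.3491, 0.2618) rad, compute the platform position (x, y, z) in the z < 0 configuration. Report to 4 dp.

φ1=0.0°: virtual centre (0.2810, 0.0000, -0.0513), radius l
centre 2 = (0.2810·cos120.0°, 0.2810·sin120.0°, -0.0513) = (-0.1405, 0.2433, -0.0513)
arm 3 at φ=240.0°: (R−r)+L cos θ3 = 0.2849;  centre 3 = (-0.1424, -0.2467, -0.0388)
subtract pairs → two planes through P
[-0.8429 0.4866 0.0000]·P = 0.0000;  [-0.8468 -0.4934 0.0250]·P = 0.0011
Cramer: x(z) = -0.0006+0.0147z;  y(z) = -0.0011+0.0254z
quadratic in z: (1.0009)z²+(0.0943)z+(-0.1206)=0, √Δ=0.7011 → z ∈ {-0.3974, 0.3032}; z = -0.3974 (taking z<0)
x = -0.0065, y = -0.0112

(-0.0065, -0.0112, -0.3974)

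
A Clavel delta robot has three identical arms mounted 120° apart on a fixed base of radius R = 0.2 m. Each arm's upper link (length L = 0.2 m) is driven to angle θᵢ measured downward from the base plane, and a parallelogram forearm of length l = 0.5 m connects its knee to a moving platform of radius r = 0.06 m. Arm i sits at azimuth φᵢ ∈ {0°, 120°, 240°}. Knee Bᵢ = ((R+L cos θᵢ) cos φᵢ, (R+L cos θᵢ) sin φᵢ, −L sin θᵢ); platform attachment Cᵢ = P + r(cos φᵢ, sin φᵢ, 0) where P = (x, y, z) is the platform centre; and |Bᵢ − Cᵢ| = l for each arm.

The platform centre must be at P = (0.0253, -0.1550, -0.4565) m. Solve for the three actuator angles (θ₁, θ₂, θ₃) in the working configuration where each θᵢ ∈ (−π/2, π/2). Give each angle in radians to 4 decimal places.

φ1=0.0° → target in arm frame (0.0253, -0.1550)
  e−x'=0.1147;  (l²−L²−(e−x')²−y'²−z²)/2L = -0.0889
  √(A²+B²)=0.4707;  θ1 = -1.3246+1.7609 ≈ 0.4362
φ2=120.0° → target in arm frame (-0.1469, 0.0556)
  A cos θ + B sin θ = C:  0.2869·cos θ + -0.4565·sin θ = -0.2095
  γ=atan2(-0.4565,0.2869)=-1.0097;  ψ=arccos(-0.3885)=1.9698;  θ2=γ+ψ≈0.9601
rotate P by −φ3: (0.1216, 0.0994, -0.4565)
  A cos θ + B sin θ = C:  0.0184·cos θ + -0.4565·sin θ = -0.0215
  θ3 = atan2(B,A) + arccos(C/0.4569) = 0.0875

θ₁ = 0.4362, θ₂ = 0.9601, θ₃ = 0.0875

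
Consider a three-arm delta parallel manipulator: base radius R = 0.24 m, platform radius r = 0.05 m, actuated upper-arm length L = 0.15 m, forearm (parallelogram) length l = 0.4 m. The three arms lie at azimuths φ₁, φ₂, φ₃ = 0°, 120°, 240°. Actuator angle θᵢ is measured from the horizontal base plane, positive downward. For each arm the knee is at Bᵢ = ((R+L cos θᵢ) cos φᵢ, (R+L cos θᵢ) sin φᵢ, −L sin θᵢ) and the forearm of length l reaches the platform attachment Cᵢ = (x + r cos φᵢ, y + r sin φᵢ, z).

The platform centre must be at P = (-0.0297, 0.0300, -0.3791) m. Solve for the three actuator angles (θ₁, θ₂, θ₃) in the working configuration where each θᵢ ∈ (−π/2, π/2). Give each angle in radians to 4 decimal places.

arm 1 (φ=0.0°): x'=-0.0297, y'=0.0300
  A=0.2197, B=-0.3791, C=(l²−L²−A²−y'²−z²)/(2L)=-0.1846
  γ=atan2(-0.3791,0.2197)=-1.0456;  ψ=arccos(-0.4213)=2.0057;  θ1=γ+ψ≈0.9602
φ2=120.0° → target in arm frame (0.0408, 0.0107)
  e−x'=0.1492;  (l²−L²−(e−x')²−y'²−z²)/2L = -0.0953
  √(A²+B²)=0.4074;  θ2 = -1.1959+1.8069 ≈ 0.6109
φ3=240.0° → target in arm frame (-0.0111, -0.0407)
  A=0.2011, B=-0.3791, C=(l²−L²−A²−y'²−z²)/(2L)=-0.1611
  γ=atan2(-0.3791,0.2011)=-1.0830;  ψ=arccos(-0.3754)=1.9556;  θ3=γ+ψ≈0.8726

θ₁ = 0.9602, θ₂ = 0.6109, θ₃ = 0.8726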